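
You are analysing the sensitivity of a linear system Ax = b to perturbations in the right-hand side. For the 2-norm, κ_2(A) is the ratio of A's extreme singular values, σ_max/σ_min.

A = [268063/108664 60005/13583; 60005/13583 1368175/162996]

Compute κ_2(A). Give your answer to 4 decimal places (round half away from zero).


form AᵀA = [1046007521/40857664 735121255/15321624; 735121255/15321624 8271243025/91929744] with trace 147055501/1272384 and determinant 28890625/20358144
char-poly roots: 1849/16 and 15625/1272384
κ = σ_max/σ_min = (43/4)/(125/1128) = 97.0080

97.0080


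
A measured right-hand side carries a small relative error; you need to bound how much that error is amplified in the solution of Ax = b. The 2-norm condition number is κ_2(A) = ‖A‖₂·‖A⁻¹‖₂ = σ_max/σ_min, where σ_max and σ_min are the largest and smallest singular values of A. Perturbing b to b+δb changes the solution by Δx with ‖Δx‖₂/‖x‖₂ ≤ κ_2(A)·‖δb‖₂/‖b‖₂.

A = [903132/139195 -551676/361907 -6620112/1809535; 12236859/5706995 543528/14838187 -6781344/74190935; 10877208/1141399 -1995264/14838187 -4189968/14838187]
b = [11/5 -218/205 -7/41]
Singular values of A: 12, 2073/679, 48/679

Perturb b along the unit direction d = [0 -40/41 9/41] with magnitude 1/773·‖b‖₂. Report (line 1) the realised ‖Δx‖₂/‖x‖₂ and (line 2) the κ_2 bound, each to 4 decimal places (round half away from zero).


0.0032
0.2196

from the listed singular values, σ₁ = 12, σ_n = 48/679
κ = σ_max/σ_min = 12/(48/679) = 169.7500
bound on ‖Δx‖/‖x‖: κ·ε = 169.7500·1/773 = 0.2196
solve Ax = b  →  x = [-0.0625 -13.3105 4.8339]
‖b‖₂ = 2.4495 and ‖x‖₂ = 14.1612
δb = ε·‖b‖·d = [0.0000 -0.0031 0.0007]; solving A·Δx = δb gives ‖Δx‖ = 0.0448
realised ‖Δx‖/‖x‖ = 0.0032
so the bound overstates the realised error by a factor of ≈ 69.3756 (computed from the unrounded values)


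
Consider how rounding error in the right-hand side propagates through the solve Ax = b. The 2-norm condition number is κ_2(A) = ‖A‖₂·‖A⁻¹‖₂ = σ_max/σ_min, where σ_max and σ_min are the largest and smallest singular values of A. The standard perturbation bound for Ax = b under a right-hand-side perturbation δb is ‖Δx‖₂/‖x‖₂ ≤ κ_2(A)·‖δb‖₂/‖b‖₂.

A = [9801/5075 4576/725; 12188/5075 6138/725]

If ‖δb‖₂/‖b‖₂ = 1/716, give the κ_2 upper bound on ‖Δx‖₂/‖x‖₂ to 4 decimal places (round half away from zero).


0.1418

AᵀA = [48921389/5151125 23931864/735875; 23931864/735875 11722964/105125]; tr = 4986773/41209, det = 58564/41209
solving λ² − 4986773/41209·λ + 58564/41209 = 0 gives λ = 121, 484/41209
so κ_2 = √(121 / (484/41209)) = 101.5000
bound on ‖Δx‖/‖x‖: κ·ε = 101.5000·1/716 = 0.1418


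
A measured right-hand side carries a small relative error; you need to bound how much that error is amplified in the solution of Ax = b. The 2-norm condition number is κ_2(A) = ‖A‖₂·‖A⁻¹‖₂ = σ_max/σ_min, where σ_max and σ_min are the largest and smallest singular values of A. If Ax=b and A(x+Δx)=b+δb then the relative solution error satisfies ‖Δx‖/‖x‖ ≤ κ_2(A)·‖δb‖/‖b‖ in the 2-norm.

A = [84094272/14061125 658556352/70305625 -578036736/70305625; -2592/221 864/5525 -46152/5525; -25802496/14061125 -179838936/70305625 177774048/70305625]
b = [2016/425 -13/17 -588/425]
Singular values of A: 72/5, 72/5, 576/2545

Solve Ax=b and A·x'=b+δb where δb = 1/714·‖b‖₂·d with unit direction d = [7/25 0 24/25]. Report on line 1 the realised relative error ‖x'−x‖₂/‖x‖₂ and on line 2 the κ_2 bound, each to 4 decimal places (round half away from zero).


largest singular value 72/5, smallest 576/2545
κ = σ_max/σ_min = (72/5)/(576/2545) = 63.6250
κ_2(A)·‖δb‖/‖b‖ = 0.0891
solve Ax = b  →  x = [0.1923 0.2308 -0.1741]
‖b‖₂ = 5.0000 and ‖x‖₂ = 0.3472
re-solving with b+δb shifts x by Δx of norm 0.0309
realised ‖Δx‖/‖x‖ = 0.0891
tightness: 0.0891 against a bound of 0.0891; the bound is attained (ratio 1)

0.0891
0.0891


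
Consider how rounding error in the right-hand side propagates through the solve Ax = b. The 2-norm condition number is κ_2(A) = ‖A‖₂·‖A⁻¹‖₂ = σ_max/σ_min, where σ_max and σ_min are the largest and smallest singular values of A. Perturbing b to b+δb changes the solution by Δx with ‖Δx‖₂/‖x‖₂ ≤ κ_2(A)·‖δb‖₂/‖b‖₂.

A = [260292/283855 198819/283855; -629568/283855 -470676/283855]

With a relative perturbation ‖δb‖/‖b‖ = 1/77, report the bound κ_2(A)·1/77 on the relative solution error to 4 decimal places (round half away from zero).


3.5446

AᵀA = [2746199952/476767225 2059606764/476767225; 2059606764/476767225 1544762673/476767225]; tr = 171638505/19070689, det = 20736/19070689
solving λ² − 171638505/19070689·λ + 20736/19070689 = 0 gives λ = 9, 2304/19070689
κ = σ_max/σ_min = 3/(48/4367) = 272.9375
κ_2(A)·‖δb‖/‖b‖ = 3.5446


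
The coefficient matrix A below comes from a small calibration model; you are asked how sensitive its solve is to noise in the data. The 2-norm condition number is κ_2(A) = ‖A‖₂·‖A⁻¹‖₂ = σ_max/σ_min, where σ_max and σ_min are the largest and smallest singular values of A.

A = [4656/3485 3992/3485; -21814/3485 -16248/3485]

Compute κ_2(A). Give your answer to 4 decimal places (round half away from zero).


M = AᵀA = [295972/7225 221904/7225; 221904/7225 166528/7225]. tr(M)=18500/289, det(M)=256/289
eigenvalues of AᵀA: λ = (tr ± √(tr²−4·det))/2 = 64, 4/289
κ = σ_max/σ_min = 8/(2/17) = 68.0000

68.0000


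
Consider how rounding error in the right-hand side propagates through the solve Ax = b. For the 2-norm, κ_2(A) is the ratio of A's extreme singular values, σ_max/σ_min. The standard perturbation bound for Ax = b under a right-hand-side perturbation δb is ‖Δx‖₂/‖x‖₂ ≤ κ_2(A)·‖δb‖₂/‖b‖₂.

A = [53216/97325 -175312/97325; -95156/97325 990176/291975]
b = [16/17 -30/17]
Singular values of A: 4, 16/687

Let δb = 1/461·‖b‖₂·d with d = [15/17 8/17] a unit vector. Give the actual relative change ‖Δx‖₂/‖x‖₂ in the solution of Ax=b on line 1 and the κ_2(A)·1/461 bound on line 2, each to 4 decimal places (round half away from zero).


0.3726
0.3726

σ_max = 4, σ_min = 16/687
κ = σ_max/σ_min = 4/(16/687) = 171.7500
worst-case relative error ≤ 171.7500 × 1/461 = 0.3726
solve Ax = b  →  x = [0.1400 -0.4800]
‖b‖ = 2.0000, ‖x‖ = 0.5000
re-solving with b+δb shifts x by Δx of norm 0.1863
dividing the unrounded norms, ‖Δx‖/‖x‖ = 0.3726
tightness: 0.3726 against a bound of 0.3726; the bound is attained (ratio 1)


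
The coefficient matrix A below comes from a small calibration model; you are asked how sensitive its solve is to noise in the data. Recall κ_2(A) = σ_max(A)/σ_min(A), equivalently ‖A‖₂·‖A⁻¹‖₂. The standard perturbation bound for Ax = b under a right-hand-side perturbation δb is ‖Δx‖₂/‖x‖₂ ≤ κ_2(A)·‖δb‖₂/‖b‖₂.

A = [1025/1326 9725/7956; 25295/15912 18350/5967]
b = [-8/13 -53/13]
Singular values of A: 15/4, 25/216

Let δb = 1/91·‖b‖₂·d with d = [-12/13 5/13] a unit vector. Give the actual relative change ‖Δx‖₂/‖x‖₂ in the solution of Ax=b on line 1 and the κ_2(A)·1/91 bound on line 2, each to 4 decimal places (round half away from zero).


0.0450
0.3560

from the listed singular values, σ₁ = 15/4, σ_n = 25/216
condition number: (15/4) ÷ (25/216) = 32.4000
bound on ‖Δx‖/‖x‖: κ·ε = 32.4000·1/91 = 0.3560
solve Ax = b  →  x = [7.1216 -5.0071]
‖b‖ = 4.1231, ‖x‖ = 8.7056
re-solving with b+δb shifts x by Δx of norm 0.3915
dividing the unrounded norms, ‖Δx‖/‖x‖ = 0.0450
tightness: 0.0450 against a bound of 0.3560 (unrounded ratio ≈ 0.1263)


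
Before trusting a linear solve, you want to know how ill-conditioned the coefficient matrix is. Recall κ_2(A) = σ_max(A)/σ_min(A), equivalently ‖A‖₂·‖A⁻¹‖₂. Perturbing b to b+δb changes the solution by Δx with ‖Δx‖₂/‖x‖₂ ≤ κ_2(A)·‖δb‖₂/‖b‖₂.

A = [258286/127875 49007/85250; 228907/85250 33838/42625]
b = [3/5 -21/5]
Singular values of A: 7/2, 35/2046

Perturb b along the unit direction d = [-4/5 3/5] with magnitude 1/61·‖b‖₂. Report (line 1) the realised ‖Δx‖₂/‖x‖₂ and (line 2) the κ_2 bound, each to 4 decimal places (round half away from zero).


0.0232
3.3541

from the listed singular values, σ₁ = 7/2, σ_n = 35/2046
κ = σ_max/σ_min = (7/2)/(35/2046) = 204.6000
bound on ‖Δx‖/‖x‖: κ·ε = 204.6000·1/61 = 3.3541
solve Ax = b  →  x = [48.2811 -168.5966]
‖b‖₂ = 4.2426 and ‖x‖₂ = 175.3735
Δx = A⁻¹·δb where δb = 1/61·4.2426·d; ‖Δx‖ = 4.0658
dividing the unrounded norms, ‖Δx‖/‖x‖ = 0.0232
realised/bound (from unrounded values) ≈ 0.0069


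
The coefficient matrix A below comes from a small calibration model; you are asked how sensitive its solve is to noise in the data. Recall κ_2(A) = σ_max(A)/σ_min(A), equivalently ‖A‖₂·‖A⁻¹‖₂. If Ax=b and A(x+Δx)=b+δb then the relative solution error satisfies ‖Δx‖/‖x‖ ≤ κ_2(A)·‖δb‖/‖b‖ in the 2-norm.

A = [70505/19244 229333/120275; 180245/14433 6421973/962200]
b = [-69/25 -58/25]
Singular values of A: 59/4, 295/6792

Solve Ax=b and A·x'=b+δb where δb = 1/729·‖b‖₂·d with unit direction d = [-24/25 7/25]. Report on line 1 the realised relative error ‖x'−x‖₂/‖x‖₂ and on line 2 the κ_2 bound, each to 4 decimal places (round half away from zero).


0.0025
0.4658

largest singular value 59/4, smallest 295/6792
κ = σ_max/σ_min = (59/4)/(295/6792) = 339.6000
κ_2(A)·‖δb‖/‖b‖ = 0.4658
solve Ax = b  →  x = [-21.8489 40.5344]
2-norm of b is 3.6056; of x, 46.0479
with δb = [-0.0047 0.0014], A·Δx = δb → ‖Δx‖ = 0.1139
realised ‖Δx‖/‖x‖ = 0.0025
tightness: 0.0025 against a bound of 0.4658 (unrounded ratio ≈ 0.0053)


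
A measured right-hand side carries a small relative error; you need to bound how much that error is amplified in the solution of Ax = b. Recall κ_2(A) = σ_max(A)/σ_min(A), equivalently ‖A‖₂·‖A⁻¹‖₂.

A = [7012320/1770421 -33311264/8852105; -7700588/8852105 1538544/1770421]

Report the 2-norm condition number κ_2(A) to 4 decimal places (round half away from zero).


186.1250

form AᵀA = [766576353424/46614969025 -146006505792/9322993805; -146006505792/9322993805 695311273216/46614969025] with trace 347654608/11085605 and determinant 39337984/1385700625
eigenvalues of AᵀA: λ = (tr ± √(tr²−4·det))/2 = 784/25, 50176/55428025
so κ_2 = √((784/25) / (50176/55428025)) = 186.1250


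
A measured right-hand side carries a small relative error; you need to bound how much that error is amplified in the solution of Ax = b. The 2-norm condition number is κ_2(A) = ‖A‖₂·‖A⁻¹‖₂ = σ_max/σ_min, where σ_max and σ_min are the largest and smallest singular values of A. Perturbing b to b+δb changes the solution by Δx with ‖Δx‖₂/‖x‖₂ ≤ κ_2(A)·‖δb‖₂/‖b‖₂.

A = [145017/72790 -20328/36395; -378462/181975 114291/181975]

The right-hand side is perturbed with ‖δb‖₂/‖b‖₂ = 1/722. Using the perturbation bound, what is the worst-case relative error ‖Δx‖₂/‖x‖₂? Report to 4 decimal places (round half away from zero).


0.1391

AᵀA = [1306399761/157502500 -95248062/39375625; -95248062/39375625 27815841/39375625]; tr = 2268261/252004, det = 2025/252004
eigenvalues of AᵀA: λ = (tr ± √(tr²−4·det))/2 = 9, 225/252004
so κ_2 = √(9 / (225/252004)) = 100.4000
bound on ‖Δx‖/‖x‖: κ·ε = 100.4000·1/722 = 0.1391


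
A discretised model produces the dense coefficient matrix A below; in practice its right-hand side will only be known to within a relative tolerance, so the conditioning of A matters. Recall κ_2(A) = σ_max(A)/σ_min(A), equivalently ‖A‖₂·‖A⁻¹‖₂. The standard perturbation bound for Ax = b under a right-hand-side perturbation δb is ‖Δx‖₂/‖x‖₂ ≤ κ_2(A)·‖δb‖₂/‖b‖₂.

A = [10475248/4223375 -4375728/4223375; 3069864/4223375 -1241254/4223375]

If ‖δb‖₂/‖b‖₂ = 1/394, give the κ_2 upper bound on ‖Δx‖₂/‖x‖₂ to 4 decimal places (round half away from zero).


form AᵀA = [190647817024/28539034225 -15887141424/5707806845; -15887141424/5707806845 33100331236/28539034225] with trace 264790708/33774005 and determinant 2458624/4221750625
λ_max, λ_min = (264790708/33774005 ± √1752786546015116304/28517085343500625)/2 = 196/25, 12544/168870025
σ_max=√(196/25)=(14/5), σ_min=√(12544/168870025)=(112/12995) → κ = 324.8750
perturbation bound = 324.8750·1/394 = 0.8246

0.8246


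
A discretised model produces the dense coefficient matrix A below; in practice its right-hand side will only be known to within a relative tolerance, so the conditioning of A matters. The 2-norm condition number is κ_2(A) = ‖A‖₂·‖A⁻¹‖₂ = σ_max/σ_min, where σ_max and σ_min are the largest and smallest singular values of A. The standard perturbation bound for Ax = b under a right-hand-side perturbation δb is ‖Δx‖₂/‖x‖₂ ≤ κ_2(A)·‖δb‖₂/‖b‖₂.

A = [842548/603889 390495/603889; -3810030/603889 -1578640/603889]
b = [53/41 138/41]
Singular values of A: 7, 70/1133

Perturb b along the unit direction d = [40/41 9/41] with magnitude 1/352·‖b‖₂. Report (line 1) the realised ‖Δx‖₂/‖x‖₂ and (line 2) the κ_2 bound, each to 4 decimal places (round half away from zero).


σ_max = 7, σ_min = 70/1133
κ = σ_max/σ_min = 7/(70/1133) = 113.3000
κ_2(A)·‖δb‖/‖b‖ = 0.3219
solve Ax = b  →  x = [-12.8462 29.7165]
‖b‖ = 3.6056, ‖x‖ = 32.3743
δb = ε·‖b‖·d = [0.0100 0.0022]; solving A·Δx = δb gives ‖Δx‖ = 0.1658
dividing the unrounded norms, ‖Δx‖/‖x‖ = 0.0051
tightness: 0.0051 against a bound of 0.3219 (unrounded ratio ≈ 0.0159)

0.0051
0.3219


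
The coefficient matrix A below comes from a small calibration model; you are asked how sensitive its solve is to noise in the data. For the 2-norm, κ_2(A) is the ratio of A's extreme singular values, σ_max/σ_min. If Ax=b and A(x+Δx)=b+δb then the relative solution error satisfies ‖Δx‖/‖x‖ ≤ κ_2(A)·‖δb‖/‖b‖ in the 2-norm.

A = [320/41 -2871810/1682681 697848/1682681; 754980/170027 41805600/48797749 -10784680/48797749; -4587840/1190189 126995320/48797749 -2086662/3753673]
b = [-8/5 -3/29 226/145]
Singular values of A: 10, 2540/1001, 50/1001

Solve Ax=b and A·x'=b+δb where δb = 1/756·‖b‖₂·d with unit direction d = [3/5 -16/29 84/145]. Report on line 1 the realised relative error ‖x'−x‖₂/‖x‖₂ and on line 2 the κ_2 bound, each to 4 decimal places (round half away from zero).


largest singular value 10, smallest 50/1001
condition number: 10 ÷ (50/1001) = 200.2000
worst-case relative error ≤ 200.2000 × 1/756 = 0.2648
solve Ax = b  →  x = [-0.1086 0.4179 -0.0940]
2-norm of b is 2.2361; of x, 0.4419
Δx = A⁻¹·δb where δb = 1/756·2.2361·d; ‖Δx‖ = 0.0592
dividing the unrounded norms, ‖Δx‖/‖x‖ = 0.1340
realised/bound (from unrounded values) ≈ 0.5060

0.1340
0.2648


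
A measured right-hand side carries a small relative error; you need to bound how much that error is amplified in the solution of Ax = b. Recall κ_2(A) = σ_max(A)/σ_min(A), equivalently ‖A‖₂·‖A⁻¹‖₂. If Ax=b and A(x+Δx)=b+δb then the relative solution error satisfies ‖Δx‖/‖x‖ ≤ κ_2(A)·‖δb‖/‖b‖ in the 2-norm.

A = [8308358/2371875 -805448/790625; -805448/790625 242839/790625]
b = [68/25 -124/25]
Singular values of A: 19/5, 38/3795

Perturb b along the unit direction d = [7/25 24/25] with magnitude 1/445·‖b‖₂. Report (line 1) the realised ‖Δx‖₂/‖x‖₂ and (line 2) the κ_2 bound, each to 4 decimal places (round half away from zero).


σ_max = 19/5, σ_min = 38/3795
condition number: (19/5) ÷ (38/3795) = 379.5000
worst-case relative error ≤ 379.5000 × 1/445 = 0.8528
solve Ax = b  →  x = [-110.8421 -383.7895]
2-norm of b is 5.6569; of x, 399.4751
with δb = [0.0036 0.0122], A·Δx = δb → ‖Δx‖ = 1.2695
realised ‖Δx‖/‖x‖ = 0.0032
so the bound overstates the realised error by a factor of ≈ 268.3480 (computed from the unrounded values)

0.0032
0.8528


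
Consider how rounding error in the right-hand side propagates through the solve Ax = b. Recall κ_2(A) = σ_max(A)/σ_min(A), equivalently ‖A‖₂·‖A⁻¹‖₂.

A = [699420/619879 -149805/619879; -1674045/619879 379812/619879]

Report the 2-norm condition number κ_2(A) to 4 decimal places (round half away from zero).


232.6000

form AᵀA = [19477011825/2273668489 -4382242560/2273668489; -4382242560/2273668489 986382801/2273668489] with trace 12173346/1352569 and determinant 2025/1352569
eigenvalues of AᵀA: λ = (tr ± √(tr²−4·det))/2 = 9, 225/1352569
κ = σ_max/σ_min = 3/(15/1163) = 232.6000


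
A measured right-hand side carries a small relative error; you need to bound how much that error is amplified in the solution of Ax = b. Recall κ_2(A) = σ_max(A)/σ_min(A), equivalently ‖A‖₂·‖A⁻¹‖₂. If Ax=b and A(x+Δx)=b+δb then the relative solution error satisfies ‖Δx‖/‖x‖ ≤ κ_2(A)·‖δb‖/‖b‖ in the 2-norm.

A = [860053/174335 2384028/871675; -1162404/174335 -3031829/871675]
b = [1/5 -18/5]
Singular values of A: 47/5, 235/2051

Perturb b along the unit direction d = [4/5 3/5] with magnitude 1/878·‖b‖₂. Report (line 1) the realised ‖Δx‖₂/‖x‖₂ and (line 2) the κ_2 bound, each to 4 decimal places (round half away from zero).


0.0021
0.0934

largest singular value 47/5, smallest 235/2051
κ_2(A) = (47/5) / (235/2051) = 82.0400
perturbation bound = 82.0400·1/878 = 0.0934
solve Ax = b  →  x = [8.4959 -15.2516]
‖b‖₂ = 3.6056 and ‖x‖₂ = 17.4582
re-solving with b+δb shifts x by Δx of norm 0.0358
dividing the unrounded norms, ‖Δx‖/‖x‖ = 0.0021
so the bound overstates the realised error by a factor of ≈ 45.5152 (computed from the unrounded values)


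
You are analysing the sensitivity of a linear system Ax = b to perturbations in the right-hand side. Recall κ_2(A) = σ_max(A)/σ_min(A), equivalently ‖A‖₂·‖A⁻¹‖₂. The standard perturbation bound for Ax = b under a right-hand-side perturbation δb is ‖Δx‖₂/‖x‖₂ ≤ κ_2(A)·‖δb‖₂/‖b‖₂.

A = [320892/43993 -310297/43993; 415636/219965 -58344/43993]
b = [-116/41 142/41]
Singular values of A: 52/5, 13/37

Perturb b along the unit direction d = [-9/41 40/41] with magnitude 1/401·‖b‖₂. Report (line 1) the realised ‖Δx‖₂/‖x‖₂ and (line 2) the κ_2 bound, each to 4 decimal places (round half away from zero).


σ_max = 52/5, σ_min = 13/37
condition number: (52/5) ÷ (13/37) = 29.6000
worst-case relative error ≤ 29.6000 × 1/401 = 0.0738
solve Ax = b  →  x = [7.7122 8.3767]
‖b‖₂ = 4.4721 and ‖x‖₂ = 11.3862
Δx = A⁻¹·δb where δb = 1/401·4.4721·d; ‖Δx‖ = 0.0317
relative error = 0.0028
realised/bound (from unrounded values) ≈ 0.0378

0.0028
0.0738


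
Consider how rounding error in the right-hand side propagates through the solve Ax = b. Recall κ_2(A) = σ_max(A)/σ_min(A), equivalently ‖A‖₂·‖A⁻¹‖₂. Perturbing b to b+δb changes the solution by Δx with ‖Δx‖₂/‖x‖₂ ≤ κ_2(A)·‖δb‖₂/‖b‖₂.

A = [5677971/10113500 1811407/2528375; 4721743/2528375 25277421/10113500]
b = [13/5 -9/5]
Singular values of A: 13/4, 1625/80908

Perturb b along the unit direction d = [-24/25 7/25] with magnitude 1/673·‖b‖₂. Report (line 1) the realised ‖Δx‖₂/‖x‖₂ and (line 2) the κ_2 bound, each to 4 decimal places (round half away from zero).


from the listed singular values, σ₁ = 13/4, σ_n = 1625/80908
κ_2(A) = (13/4) / (1625/80908) = 161.8160
perturbation bound = 161.8160·1/673 = 0.2404
solve Ax = b  →  x = [119.3103 -89.8673]
‖b‖₂ = 3.1623 and ‖x‖₂ = 149.3689
δb = ε·‖b‖·d = [-0.0045 0.0013]; solving A·Δx = δb gives ‖Δx‖ = 0.2339
dividing the unrounded norms, ‖Δx‖/‖x‖ = 0.0016
realised/bound (from unrounded values) ≈ 0.0065

0.0016
0.2404


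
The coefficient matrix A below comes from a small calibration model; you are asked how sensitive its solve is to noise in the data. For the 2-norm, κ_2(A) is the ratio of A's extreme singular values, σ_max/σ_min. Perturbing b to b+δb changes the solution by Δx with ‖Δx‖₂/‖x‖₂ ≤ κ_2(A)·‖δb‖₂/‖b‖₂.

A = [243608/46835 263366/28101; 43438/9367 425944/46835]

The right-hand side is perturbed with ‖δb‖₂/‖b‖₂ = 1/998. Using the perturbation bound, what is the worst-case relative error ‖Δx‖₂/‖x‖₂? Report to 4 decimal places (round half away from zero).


0.0571

AᵀA = [126654404/2608225 142288384/1564935; 142288384/1564935 4003443364/23474025]; tr = 711880/3249, det = 29986576/2030625
solving λ² − 711880/3249·λ + 29986576/2030625 = 0 gives λ = 5476/25, 5476/81225
κ = σ_max/σ_min = (74/5)/(74/285) = 57.0000
perturbation bound = 57.0000·1/998 = 0.0571


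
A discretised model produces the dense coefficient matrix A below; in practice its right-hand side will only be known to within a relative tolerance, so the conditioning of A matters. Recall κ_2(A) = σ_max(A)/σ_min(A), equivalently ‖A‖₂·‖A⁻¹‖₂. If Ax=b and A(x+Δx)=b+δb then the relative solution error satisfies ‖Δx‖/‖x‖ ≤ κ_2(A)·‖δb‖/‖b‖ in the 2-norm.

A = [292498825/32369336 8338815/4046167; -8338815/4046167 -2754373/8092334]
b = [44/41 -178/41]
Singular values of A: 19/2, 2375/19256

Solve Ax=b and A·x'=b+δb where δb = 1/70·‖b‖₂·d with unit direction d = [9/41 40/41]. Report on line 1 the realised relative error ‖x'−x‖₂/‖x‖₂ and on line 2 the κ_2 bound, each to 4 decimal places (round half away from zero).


0.0160
1.1003

largest singular value 19/2, smallest 2375/19256
condition number: (19/2) ÷ (2375/19256) = 77.0240
bound on ‖Δx‖/‖x‖: κ·ε = 77.0240·1/70 = 1.1003
solve Ax = b  →  x = [7.3244 -31.5939]
‖b‖₂ = 4.4721 and ‖x‖₂ = 32.4318
Δx = A⁻¹·δb where δb = 1/70·4.4721·d; ‖Δx‖ = 0.5180
dividing the unrounded norms, ‖Δx‖/‖x‖ = 0.0160
tightness: 0.0160 against a bound of 1.1003 (unrounded ratio ≈ 0.0145)


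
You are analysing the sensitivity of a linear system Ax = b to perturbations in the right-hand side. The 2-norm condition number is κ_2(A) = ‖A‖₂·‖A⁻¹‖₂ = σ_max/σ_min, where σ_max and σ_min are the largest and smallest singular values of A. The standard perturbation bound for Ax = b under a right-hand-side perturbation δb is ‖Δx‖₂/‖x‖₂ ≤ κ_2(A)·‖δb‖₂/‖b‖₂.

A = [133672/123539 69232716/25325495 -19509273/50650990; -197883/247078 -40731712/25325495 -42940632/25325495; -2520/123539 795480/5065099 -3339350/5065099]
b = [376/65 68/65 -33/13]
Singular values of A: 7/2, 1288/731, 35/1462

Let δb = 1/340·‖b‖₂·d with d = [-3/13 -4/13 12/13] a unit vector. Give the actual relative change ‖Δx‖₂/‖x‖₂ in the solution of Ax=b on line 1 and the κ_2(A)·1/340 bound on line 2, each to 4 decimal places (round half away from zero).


from the listed singular values, σ₁ = 7/2, σ_n = 35/1462
κ_2(A) = (7/2) / (35/1462) = 146.2000
κ_2(A)·‖δb‖/‖b‖ = 0.4300
solve Ax = b  →  x = [154.6725 -61.2934 -15.5362]
‖b‖₂ = 6.4031 and ‖x‖₂ = 167.0983
δb = ε·‖b‖·d = [-0.0043 -0.0058 0.0174]; solving A·Δx = δb gives ‖Δx‖ = 0.7867
dividing the unrounded norms, ‖Δx‖/‖x‖ = 0.0047
tightness: 0.0047 against a bound of 0.4300 (unrounded ratio ≈ 0.0109)

0.0047
0.4300


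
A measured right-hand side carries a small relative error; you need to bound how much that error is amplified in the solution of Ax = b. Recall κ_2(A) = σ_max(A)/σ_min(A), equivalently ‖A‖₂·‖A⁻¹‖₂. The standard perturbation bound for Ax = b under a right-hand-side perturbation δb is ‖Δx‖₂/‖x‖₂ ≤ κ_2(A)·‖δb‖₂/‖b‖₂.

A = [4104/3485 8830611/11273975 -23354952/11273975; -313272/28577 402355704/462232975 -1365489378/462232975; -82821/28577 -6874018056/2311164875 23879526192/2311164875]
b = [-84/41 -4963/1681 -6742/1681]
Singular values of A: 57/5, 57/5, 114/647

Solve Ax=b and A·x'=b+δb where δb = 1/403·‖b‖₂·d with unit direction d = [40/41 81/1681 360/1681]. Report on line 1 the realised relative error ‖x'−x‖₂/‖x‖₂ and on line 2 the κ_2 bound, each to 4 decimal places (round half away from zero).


from the listed singular values, σ₁ = 57/5, σ_n = 114/647
κ = σ_max/σ_min = (57/5)/(114/647) = 64.7000
κ_2(A)·‖δb‖/‖b‖ = 0.1605
solve Ax = b  →  x = [0.3199 -16.2817 -4.9853]
‖b‖₂ = 5.3852 and ‖x‖₂ = 17.0308
re-solving with b+δb shifts x by Δx of norm 0.0758
dividing the unrounded norms, ‖Δx‖/‖x‖ = 0.0045
realised/bound (from unrounded values) ≈ 0.0277

0.0045
0.1605


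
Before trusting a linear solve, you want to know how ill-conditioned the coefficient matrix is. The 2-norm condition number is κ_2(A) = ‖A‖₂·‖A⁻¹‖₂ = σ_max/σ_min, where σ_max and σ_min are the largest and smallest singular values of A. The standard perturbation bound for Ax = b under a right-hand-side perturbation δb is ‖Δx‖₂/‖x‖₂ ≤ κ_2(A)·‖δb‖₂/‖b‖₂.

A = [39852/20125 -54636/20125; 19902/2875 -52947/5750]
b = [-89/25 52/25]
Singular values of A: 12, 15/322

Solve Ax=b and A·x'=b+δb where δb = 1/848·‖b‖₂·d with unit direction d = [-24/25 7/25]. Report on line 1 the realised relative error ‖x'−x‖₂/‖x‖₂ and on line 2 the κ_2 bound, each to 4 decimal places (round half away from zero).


0.0012
0.3038

largest singular value 12, smallest 15/322
κ = σ_max/σ_min = 12/(15/322) = 257.6000
κ_2(A)·‖δb‖/‖b‖ = 0.3038
solve Ax = b  →  x = [68.7433 51.4533]
2-norm of b is 4.1231; of x, 85.8667
re-solving with b+δb shifts x by Δx of norm 0.1044
dividing the unrounded norms, ‖Δx‖/‖x‖ = 0.0012
tightness: 0.0012 against a bound of 0.3038 (unrounded ratio ≈ 0.0040)


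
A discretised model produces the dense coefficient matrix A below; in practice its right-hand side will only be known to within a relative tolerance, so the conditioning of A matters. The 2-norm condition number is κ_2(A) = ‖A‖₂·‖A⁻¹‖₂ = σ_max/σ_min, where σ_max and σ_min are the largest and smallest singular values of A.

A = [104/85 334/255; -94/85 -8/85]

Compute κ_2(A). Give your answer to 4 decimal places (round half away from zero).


AᵀA = [68/25 128/75; 128/75 388/225]; tr = 40/9, det = 16/9
char-poly roots: 4 and 4/9
κ_2(A) = √(λ_max/λ_min) = √(4 / (4/9)) = 3.0000

3.0000


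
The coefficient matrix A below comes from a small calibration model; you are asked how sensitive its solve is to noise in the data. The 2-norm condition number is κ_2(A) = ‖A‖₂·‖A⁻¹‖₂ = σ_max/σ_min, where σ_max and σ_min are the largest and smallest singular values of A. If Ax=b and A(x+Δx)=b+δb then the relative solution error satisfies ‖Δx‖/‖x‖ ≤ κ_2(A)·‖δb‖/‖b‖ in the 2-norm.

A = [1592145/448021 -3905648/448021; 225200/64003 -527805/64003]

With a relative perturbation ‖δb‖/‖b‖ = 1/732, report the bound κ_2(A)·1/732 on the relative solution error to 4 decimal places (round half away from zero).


0.1688

AᵀA = [5969040025/238671601 -14319358560/238671601; -14319358560/238671601 34369101169/238671601]; tr = 40338141194/238671601, det = 446265625/238671601
char-poly roots: 169 and 2640625/238671601
κ = σ_max/σ_min = 13/(1625/15449) = 123.5920
perturbation bound = 123.5920·1/732 = 0.1688


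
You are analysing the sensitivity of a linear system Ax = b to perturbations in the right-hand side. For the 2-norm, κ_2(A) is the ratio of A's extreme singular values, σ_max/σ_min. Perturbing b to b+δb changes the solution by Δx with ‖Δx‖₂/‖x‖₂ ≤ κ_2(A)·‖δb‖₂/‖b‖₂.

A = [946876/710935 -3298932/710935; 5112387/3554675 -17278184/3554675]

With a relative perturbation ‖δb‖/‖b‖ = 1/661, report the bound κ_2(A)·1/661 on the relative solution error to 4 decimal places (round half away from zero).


0.3709

AᵀA = [57729910609/15024630625 -197889122088/15024630625; -197889122088/15024630625 678489240016/15024630625]; tr = 1177950641/24039409, det = 960400/24039409
solving λ² − 1177950641/24039409·λ + 960400/24039409 = 0 gives λ = 49, 19600/24039409
so κ_2 = √(49 / (19600/24039409)) = 245.1500
worst-case relative error ≤ 245.1500 × 1/661 = 0.3709


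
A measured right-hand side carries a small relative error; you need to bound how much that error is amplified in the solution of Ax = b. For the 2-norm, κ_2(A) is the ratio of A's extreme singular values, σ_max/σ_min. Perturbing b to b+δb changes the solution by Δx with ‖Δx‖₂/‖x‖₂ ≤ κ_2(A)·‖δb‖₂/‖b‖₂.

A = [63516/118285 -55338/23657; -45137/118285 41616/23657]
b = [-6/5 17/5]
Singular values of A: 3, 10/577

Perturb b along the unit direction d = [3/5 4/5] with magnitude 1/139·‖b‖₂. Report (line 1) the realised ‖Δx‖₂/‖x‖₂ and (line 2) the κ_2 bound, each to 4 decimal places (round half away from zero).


0.0130
1.2453

from the listed singular values, σ₁ = 3, σ_n = 10/577
κ = σ_max/σ_min = 3/(10/577) = 173.1000
bound on ‖Δx‖/‖x‖: κ·ε = 173.1000·1/139 = 1.2453
solve Ax = b  →  x = [112.3659 26.3073]
‖b‖ = 3.6056, ‖x‖ = 115.4043
Δx = A⁻¹·δb where δb = 1/139·3.6056·d; ‖Δx‖ = 1.4967
realised ‖Δx‖/‖x‖ = 0.0130
realised/bound (from unrounded values) ≈ 0.0104


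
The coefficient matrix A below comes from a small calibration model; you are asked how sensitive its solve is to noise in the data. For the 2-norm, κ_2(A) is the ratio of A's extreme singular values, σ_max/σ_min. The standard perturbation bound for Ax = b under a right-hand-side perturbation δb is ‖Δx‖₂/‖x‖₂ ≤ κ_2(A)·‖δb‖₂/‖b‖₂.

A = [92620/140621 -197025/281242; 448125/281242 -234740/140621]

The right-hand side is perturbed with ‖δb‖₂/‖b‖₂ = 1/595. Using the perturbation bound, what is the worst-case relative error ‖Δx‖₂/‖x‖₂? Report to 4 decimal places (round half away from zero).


AᵀA = [1391301025/468029956 -365211000/117007489; -365211000/117007489 1533907225/468029956]; tr = 1739125/278258, det = 625/2226064
solving λ² − 1739125/278258·λ + 625/2226064 = 0 gives λ = 25/4, 25/556516
κ = σ_max/σ_min = (5/2)/(5/746) = 373.0000
worst-case relative error ≤ 373.0000 × 1/595 = 0.6269

0.6269


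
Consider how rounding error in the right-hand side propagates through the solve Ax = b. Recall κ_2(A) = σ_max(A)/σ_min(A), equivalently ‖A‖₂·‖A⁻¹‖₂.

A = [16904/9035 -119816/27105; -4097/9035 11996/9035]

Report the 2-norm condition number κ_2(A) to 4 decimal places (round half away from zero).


52.1250

M = AᵀA = [12101225/3265249 -86912500/9795747; -86912500/9795747 626040400/29387241]. tr(M)=4348825/173889, det(M)=40000/173889
solving λ² − 4348825/173889·λ + 40000/173889 = 0 gives λ = 25, 1600/173889
κ = σ_max/σ_min = 5/(40/417) = 52.1250


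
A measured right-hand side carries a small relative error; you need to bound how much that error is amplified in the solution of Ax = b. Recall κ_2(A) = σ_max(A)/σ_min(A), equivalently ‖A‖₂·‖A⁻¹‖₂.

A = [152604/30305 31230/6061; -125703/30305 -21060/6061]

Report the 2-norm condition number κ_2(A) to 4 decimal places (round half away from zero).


AᵀA = [1563569001/36735721 1482625620/36735721; 1482625620/36735721 1418836500/36735721]; tr = 3546261/43681, det = 656100/43681
char-poly roots: 81 and 8100/43681
κ_2(A) = √(λ_max/λ_min) = √(81 / (8100/43681)) = 20.9000

20.9000


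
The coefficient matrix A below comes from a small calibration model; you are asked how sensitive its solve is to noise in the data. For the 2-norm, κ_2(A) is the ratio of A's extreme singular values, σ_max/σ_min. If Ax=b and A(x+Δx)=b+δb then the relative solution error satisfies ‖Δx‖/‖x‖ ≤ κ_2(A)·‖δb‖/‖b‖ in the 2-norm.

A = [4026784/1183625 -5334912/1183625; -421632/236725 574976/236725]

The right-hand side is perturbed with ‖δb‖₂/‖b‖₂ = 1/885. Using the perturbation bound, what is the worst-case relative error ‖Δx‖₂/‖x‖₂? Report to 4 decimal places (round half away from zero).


M = AᵀA = [71485563904/4847640625 -95305347072/4847640625; -95305347072/4847640625 127080349696/4847640625]. tr(M)=7942636544/193905625, det(M)=268435456/4847640625
char-poly roots: 1024/25 and 262144/193905625
κ_2(A) = √(λ_max/λ_min) = √((1024/25) / (262144/193905625)) = 174.0625
bound on ‖Δx‖/‖x‖: κ·ε = 174.0625·1/885 = 0.1967

0.1967


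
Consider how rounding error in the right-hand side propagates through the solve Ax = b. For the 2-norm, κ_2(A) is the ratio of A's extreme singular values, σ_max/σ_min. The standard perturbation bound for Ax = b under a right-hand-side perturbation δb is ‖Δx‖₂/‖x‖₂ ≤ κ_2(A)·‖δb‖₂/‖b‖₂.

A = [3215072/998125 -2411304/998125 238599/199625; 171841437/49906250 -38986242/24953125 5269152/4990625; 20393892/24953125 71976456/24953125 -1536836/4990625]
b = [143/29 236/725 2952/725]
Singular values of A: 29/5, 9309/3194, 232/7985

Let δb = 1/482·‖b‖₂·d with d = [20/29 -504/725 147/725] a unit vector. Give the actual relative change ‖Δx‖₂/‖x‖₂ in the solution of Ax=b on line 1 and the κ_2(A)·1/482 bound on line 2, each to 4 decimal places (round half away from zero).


0.0033
0.4142

from the listed singular values, σ₁ = 29/5, σ_n = 232/7985
κ_2(A) = (29/5) / (232/7985) = 199.6250
perturbation bound = 199.6250·1/482 = 0.4142
solve Ax = b  →  x = [-29.6179 23.9290 132.3103]
‖b‖₂ = 6.4031 and ‖x‖₂ = 137.6802
Δx = A⁻¹·δb where δb = 1/482·6.4031·d; ‖Δx‖ = 0.4572
realised ‖Δx‖/‖x‖ = 0.0033
realised/bound (from unrounded values) ≈ 0.0080


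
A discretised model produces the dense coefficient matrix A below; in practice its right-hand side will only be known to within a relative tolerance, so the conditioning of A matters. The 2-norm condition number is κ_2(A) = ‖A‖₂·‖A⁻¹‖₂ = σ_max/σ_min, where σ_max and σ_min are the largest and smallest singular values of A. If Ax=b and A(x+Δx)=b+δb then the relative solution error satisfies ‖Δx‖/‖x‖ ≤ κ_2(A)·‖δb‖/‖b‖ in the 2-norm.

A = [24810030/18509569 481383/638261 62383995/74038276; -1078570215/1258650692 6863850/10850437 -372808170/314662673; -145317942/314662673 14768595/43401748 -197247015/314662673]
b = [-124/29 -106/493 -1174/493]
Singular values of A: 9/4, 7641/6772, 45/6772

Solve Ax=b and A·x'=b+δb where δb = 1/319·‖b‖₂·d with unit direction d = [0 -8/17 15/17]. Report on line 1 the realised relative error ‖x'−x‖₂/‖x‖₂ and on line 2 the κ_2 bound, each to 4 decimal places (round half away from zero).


0.0077
1.0614

largest singular value 9/4, smallest 45/6772
κ_2(A) = (9/4) / (45/6772) = 338.6000
perturbation bound = 338.6000·1/319 = 1.0614
solve Ax = b  →  x = [190.0199 -119.0331 -200.8098]
‖b‖₂ = 4.8990 and ‖x‖₂ = 301.0000
δb = ε·‖b‖·d = [0.0000 -0.0072 0.0136]; solving A·Δx = δb gives ‖Δx‖ = 2.3111
realised ‖Δx‖/‖x‖ = 0.0077
so the bound overstates the realised error by a factor of ≈ 138.2431 (computed from the unrounded values)


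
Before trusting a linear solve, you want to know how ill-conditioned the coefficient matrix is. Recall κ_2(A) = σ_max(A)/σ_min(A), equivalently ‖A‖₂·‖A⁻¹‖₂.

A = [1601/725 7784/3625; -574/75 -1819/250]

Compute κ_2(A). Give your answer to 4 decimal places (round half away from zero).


330.0000

form AᵀA = [480253/7569 762293/12615; 762293/12615 4840049/84100] with trace 108901/900 and determinant 121/900
λ_max, λ_min = (108901/900 ± √11858992201/810000)/2 = 121, 1/900
σ_max=√121=11, σ_min=√(1/900)=(1/30) → κ = 330.0000


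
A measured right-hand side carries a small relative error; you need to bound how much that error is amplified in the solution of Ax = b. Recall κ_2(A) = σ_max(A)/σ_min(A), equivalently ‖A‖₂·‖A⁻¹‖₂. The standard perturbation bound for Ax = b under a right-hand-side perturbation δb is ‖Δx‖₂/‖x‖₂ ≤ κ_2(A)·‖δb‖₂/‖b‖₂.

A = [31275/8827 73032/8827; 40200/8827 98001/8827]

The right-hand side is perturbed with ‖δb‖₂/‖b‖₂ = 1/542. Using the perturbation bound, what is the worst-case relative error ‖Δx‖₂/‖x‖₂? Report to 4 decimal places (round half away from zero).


AᵀA = [2594165625/77915929 6223716000/77915929; 6223716000/77915929 14937869025/77915929]; tr = 103739850/461041, det = 1265625/461041
char-poly roots: 225 and 5625/461041
σ_max=√225=15, σ_min=√(5625/461041)=(75/679) → κ = 135.8000
bound on ‖Δx‖/‖x‖: κ·ε = 135.8000·1/542 = 0.2506

0.2506


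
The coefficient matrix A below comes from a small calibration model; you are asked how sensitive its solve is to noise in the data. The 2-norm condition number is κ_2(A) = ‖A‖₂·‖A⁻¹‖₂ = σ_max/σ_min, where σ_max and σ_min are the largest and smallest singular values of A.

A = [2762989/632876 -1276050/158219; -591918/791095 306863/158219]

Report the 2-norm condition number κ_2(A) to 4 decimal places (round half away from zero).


36.3200

AᵀA = [116870063089/5956752400 -5459581053/148918810; -5459581053/148918810 1024668949/14891881]; tr = 1822621601/20611600, det = 4879681/824464
eigenvalues of AᵀA: λ = (tr ± √(tr²−4·det))/2 = 2209/25, 55225/824464
κ = σ_max/σ_min = (47/5)/(235/908) = 36.3200


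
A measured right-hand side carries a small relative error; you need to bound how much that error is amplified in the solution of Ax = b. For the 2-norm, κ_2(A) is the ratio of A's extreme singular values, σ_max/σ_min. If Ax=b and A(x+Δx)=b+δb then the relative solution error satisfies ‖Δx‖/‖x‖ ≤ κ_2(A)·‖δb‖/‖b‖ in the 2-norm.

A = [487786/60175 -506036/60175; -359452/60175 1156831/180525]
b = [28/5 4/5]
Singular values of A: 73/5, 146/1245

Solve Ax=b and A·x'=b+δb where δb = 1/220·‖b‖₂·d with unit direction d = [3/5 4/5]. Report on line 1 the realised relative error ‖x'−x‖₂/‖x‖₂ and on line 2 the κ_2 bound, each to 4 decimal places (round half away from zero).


σ_max = 73/5, σ_min = 146/1245
κ = σ_max/σ_min = (73/5)/(146/1245) = 124.5000
worst-case relative error ≤ 124.5000 × 1/220 = 0.5659
solve Ax = b  →  x = [24.8890 23.3255]
2-norm of b is 5.6569; of x, 34.1107
δb = ε·‖b‖·d = [0.0154 0.0206]; solving A·Δx = δb gives ‖Δx‖ = 0.2193
dividing the unrounded norms, ‖Δx‖/‖x‖ = 0.0064
tightness: 0.0064 against a bound of 0.5659 (unrounded ratio ≈ 0.0114)

0.0064
0.5659


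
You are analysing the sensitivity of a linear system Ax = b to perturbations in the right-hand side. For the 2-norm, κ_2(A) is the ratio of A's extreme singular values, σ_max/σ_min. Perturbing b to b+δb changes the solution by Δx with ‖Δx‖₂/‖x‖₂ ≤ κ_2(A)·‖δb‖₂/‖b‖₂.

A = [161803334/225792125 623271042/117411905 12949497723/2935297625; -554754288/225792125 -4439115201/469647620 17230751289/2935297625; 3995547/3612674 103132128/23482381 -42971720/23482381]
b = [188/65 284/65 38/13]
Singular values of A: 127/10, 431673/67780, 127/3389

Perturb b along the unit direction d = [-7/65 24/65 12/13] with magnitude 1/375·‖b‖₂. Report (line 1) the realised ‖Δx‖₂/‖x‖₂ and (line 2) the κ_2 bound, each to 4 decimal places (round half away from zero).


σ_max = 127/10, σ_min = 127/3389
κ = σ_max/σ_min = (127/10)/(127/3389) = 338.9000
worst-case relative error ≤ 338.9000 × 1/375 = 0.9037
solve Ax = b  →  x = [104.1022 -21.5287 9.6507]
2-norm of b is 6.0000; of x, 106.7421
with δb = [-0.0017 0.0059 0.0148], A·Δx = δb → ‖Δx‖ = 0.4270
relative error = 0.0040
realised/bound (from unrounded values) ≈ 0.0044

0.0040
0.9037
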